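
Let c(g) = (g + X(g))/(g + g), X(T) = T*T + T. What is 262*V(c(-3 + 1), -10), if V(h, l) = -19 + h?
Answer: -4978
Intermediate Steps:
X(T) = T + T**2 (X(T) = T**2 + T = T + T**2)
c(g) = (g + g*(1 + g))/(2*g) (c(g) = (g + g*(1 + g))/(g + g) = (g + g*(1 + g))/((2*g)) = (g + g*(1 + g))*(1/(2*g)) = (g + g*(1 + g))/(2*g))
262*V(c(-3 + 1), -10) = 262*(-19 + (1 + (-3 + 1)/2)) = 262*(-19 + (1 + (1/2)*(-2))) = 262*(-19 + (1 - 1)) = 262*(-19 + 0) = 262*(-19) = -4978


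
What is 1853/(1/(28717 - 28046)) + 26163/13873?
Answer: 17249201062/13873 ≈ 1.2434e+6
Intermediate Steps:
1853/(1/(28717 - 28046)) + 26163/13873 = 1853/(1/671) + 26163*(1/13873) = 1853/(1/671) + 26163/13873 = 1853*671 + 26163/13873 = 1243363 + 26163/13873 = 17249201062/13873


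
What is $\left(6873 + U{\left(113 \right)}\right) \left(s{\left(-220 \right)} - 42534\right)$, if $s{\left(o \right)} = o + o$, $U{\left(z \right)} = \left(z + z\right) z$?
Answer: $-1392830314$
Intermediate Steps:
$U{\left(z \right)} = 2 z^{2}$ ($U{\left(z \right)} = 2 z z = 2 z^{2}$)
$s{\left(o \right)} = 2 o$
$\left(6873 + U{\left(113 \right)}\right) \left(s{\left(-220 \right)} - 42534\right) = \left(6873 + 2 \cdot 113^{2}\right) \left(2 \left(-220\right) - 42534\right) = \left(6873 + 2 \cdot 12769\right) \left(-440 - 42534\right) = \left(6873 + 25538\right) \left(-42974\right) = 32411 \left(-42974\right) = -1392830314$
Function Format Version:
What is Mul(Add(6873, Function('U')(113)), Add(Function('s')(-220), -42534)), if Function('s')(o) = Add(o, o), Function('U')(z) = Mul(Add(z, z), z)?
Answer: -1392830314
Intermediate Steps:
Function('U')(z) = Mul(2, Pow(z, 2)) (Function('U')(z) = Mul(Mul(2, z), z) = Mul(2, Pow(z, 2)))
Function('s')(o) = Mul(2, o)
Mul(Add(6873, Function('U')(113)), Add(Function('s')(-220), -42534)) = Mul(Add(6873, Mul(2, Pow(113, 2))), Add(Mul(2, -220), -42534)) = Mul(Add(6873, Mul(2, 12769)), Add(-440, -42534)) = Mul(Add(6873, 25538), -42974) = Mul(32411, -42974) = -1392830314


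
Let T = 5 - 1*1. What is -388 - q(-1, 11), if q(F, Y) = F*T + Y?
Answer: -395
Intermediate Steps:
T = 4 (T = 5 - 1 = 4)
q(F, Y) = Y + 4*F (q(F, Y) = F*4 + Y = 4*F + Y = Y + 4*F)
-388 - q(-1, 11) = -388 - (11 + 4*(-1)) = -388 - (11 - 4) = -388 - 1*7 = -388 - 7 = -395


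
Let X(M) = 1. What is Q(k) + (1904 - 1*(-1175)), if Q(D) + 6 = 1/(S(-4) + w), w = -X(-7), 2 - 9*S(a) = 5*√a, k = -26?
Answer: 457814/149 + 90*I/149 ≈ 3072.6 + 0.60403*I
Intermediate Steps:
S(a) = 2/9 - 5*√a/9
w = -1 (w = -1*1 = -1)
Q(D) = -6 + 81*(-7/9 + 10*I/9)/149 (Q(D) = -6 + 1/((2/9 - 10*I/9) - 1) = -6 + 1/(-7/9 - 10*I/9) = -6 + 81*(-7/9 + 10*I/9)/149)
Q(k) + (1904 - 1*(-1175)) = (-957/149 + 90*I/149) + (1904 - 1*(-1175)) = (-957/149 + 90*I/149) + (1904 + 1175) = (-957/149 + 90*I/149) + 3079 = 457814/149 + 90*I/149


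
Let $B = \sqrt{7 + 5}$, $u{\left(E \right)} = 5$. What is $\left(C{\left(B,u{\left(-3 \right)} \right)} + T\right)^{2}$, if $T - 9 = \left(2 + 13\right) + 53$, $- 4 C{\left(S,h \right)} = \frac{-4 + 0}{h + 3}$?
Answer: $\frac{380689}{64} \approx 5948.3$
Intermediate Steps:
$B = 2 \sqrt{3}$ ($B = \sqrt{12} = 2 \sqrt{3} \approx 3.4641$)
$C{\left(S,h \right)} = \frac{1}{3 + h}$ ($C{\left(S,h \right)} = - \frac{\left(-4 + 0\right) \frac{1}{h + 3}}{4} = - \frac{\left(-4\right) \frac{1}{3 + h}}{4} = \frac{1}{3 + h}$)
$T = 77$ ($T = 9 + \left(\left(2 + 13\right) + 53\right) = 9 + \left(15 + 53\right) = 9 + 68 = 77$)
$\left(C{\left(B,u{\left(-3 \right)} \right)} + T\right)^{2} = \left(\frac{1}{3 + 5} + 77\right)^{2} = \left(\frac{1}{8} + 77\right)^{2} = \left(\frac{617}{8}\right)^{2} = \frac{380689}{64}$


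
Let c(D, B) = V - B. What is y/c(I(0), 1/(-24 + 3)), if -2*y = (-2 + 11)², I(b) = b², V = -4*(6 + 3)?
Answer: 1701/1510 ≈ 1.1265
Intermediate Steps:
V = -36 (V = -4*9 = -36)
c(D, B) = -36 - B
y = -81/2 (y = -(-2 + 11)²/2 = -½*9² = -½*81 = -81/2 ≈ -40.500)
y/c(I(0), 1/(-24 + 3)) = -81/(2*(-36 - 1/(-24 + 3))) = -81/(2*(-36 - 1/(-21))) = -81/(2*(-36 - 1*(-1/21))) = -81/(2*(-36 + 1/21)) = -81/(2*(-755/21)) = -81/2*(-21/755) = 1701/1510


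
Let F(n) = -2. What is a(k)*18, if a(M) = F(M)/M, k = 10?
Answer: -18/5 ≈ -3.6000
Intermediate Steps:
a(M) = -2/M
a(k)*18 = -2/10*18 = -2*⅒*18 = -⅕*18 = -18/5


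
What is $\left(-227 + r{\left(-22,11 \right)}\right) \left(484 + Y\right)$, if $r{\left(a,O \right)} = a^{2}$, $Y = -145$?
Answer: $87123$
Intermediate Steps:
$\left(-227 + r{\left(-22,11 \right)}\right) \left(484 + Y\right) = \left(-227 + \left(-22\right)^{2}\right) \left(484 - 145\right) = \left(-227 + 484\right) 339 = 257 \cdot 339 = 87123$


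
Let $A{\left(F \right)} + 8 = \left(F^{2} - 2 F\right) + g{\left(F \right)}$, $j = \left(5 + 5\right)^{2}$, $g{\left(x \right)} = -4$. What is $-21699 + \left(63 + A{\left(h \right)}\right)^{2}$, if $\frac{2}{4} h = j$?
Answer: $1572180102$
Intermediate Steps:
$j = 100$ ($j = 10^{2} = 100$)
$h = 200$ ($h = 2 \cdot 100 = 200$)
$A{\left(F \right)} = -12 + F^{2} - 2 F$ ($A{\left(F \right)} = -8 - \left(4 - F^{2} + 2 F\right) = -12 + F^{2} - 2 F$)
$-21699 + \left(63 + A{\left(h \right)}\right)^{2} = -21699 + \left(63 - \left(412 - 40000\right)\right)^{2} = -21699 + \left(63 - -39588\right)^{2} = -21699 + \left(63 + 39588\right)^{2} = -21699 + 39651^{2} = -21699 + 1572201801 = 1572180102$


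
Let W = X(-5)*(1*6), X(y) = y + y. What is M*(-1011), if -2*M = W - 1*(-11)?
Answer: -49539/2 ≈ -24770.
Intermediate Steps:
X(y) = 2*y
W = -60 (W = (2*(-5))*(1*6) = -10*6 = -60)
M = 49/2 (M = -(-60 - 1*(-11))/2 = -(-60 + 11)/2 = -½*(-49) = 49/2 ≈ 24.500)
M*(-1011) = (49/2)*(-1011) = -49539/2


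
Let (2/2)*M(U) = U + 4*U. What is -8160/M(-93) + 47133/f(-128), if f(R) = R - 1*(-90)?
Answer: -1440451/1178 ≈ -1222.8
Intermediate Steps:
f(R) = 90 + R (f(R) = R + 90 = 90 + R)
M(U) = 5*U (M(U) = U + 4*U = 5*U)
-8160/M(-93) + 47133/f(-128) = -8160/(5*(-93)) + 47133/(90 - 128) = -8160/(-465) + 47133/(-38) = -8160*(-1/465) + 47133*(-1/38) = 544/31 - 47133/38 = -1440451/1178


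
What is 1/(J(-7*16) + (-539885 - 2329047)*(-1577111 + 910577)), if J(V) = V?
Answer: 1/1912240721576 ≈ 5.2295e-13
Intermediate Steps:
1/(J(-7*16) + (-539885 - 2329047)*(-1577111 + 910577)) = 1/(-7*16 + (-539885 - 2329047)*(-1577111 + 910577)) = 1/(-112 - 2868932*(-666534)) = 1/(-112 + 1912240721688) = 1/1912240721576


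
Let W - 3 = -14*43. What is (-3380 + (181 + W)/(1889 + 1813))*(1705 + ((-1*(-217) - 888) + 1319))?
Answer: -14721753917/1851 ≈ -7.9534e+6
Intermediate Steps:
W = -599 (W = 3 - 14*43 = 3 - 602 = -599)
(-3380 + (181 + W)/(1889 + 1813))*(1705 + ((-1*(-217) - 888) + 1319)) = (-3380 + (181 - 599)/(1889 + 1813))*(1705 + ((-1*(-217) - 888) + 1319)) = (-3380 - 418/3702)*(1705 + ((217 - 888) + 1319)) = (-3380 - 418*1/3702)*(1705 + (-671 + 1319)) = (-3380 - 209/1851)*(1705 + 648) = -6256589/1851*2353 = -14721753917/1851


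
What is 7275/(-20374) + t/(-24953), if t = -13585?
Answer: 95247715/508392422 ≈ 0.18735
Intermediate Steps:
7275/(-20374) + t/(-24953) = 7275/(-20374) - 13585/(-24953) = 7275*(-1/20374) - 13585*(-1/24953) = -7275/20374 + 13585/24953 = 95247715/508392422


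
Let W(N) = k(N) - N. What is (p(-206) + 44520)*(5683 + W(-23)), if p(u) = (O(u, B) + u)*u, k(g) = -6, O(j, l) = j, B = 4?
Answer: 737534400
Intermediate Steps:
p(u) = 2*u² (p(u) = (u + u)*u = (2*u)*u = 2*u²)
W(N) = -6 - N
(p(-206) + 44520)*(5683 + W(-23)) = (2*(-206)² + 44520)*(5683 + (-6 - 1*(-23))) = (2*42436 + 44520)*(5683 + (-6 + 23)) = (84872 + 44520)*(5683 + 17) = 129392*5700 = 737534400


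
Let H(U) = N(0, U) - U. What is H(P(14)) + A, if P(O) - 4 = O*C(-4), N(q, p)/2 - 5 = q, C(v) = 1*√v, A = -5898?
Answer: -5892 - 28*I ≈ -5892.0 - 28.0*I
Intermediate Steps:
C(v) = √v
N(q, p) = 10 + 2*q
P(O) = 4 + 2*I*O (P(O) = 4 + O*√(-4) = 4 + O*(2*I) = 4 + 2*I*O)
H(U) = 10 - U (H(U) = (10 + 2*0) - U = (10 + 0) - U = 10 - U)
H(P(14)) + A = (10 - (4 + 2*I*14)) - 5898 = (10 - (4 + 28*I)) - 5898 = (10 + (-4 - 28*I)) - 5898 = (6 - 28*I) - 5898 = -5892 - 28*I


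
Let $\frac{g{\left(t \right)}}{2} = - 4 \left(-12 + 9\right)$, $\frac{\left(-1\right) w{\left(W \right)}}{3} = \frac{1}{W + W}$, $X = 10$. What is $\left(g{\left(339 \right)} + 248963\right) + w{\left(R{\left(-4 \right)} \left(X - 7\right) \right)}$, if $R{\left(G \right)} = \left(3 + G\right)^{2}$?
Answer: $\frac{497973}{2} \approx 2.4899 \cdot 10^{5}$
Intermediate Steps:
$w{\left(W \right)} = - \frac{3}{2 W}$ ($w{\left(W \right)} = - \frac{3}{W + W} = - \frac{3}{2 W}$)
$g{\left(t \right)} = 24$ ($g{\left(t \right)} = 2 \left(- 4 \left(-12 + 9\right)\right) = 2 \left(\left(-4\right) \left(-3\right)\right) = 2 \cdot 12 = 24$)
$\left(g{\left(339 \right)} + 248963\right) + w{\left(R{\left(-4 \right)} \left(X - 7\right) \right)} = \left(24 + 248963\right) - \frac{3}{2 \left(3 - 4\right)^{2} \left(10 - 7\right)} = 248987 - \frac{3}{2 \left(-1\right)^{2} \cdot 3} = 248987 - \frac{3}{2 \cdot 1 \cdot 3} = 248987 - \frac{3}{2 \cdot 3} = 248987 - \frac{1}{2} = \frac{497973}{2}$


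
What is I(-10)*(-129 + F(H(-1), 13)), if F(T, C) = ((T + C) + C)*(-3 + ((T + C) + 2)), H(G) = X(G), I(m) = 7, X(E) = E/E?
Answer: 1554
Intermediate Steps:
X(E) = 1
H(G) = 1
F(T, C) = (T + 2*C)*(-1 + C + T) (F(T, C) = ((C + T) + C)*(-3 + ((C + T) + 2)) = (T + 2*C)*(-3 + (2 + C + T)) = (T + 2*C)*(-1 + C + T))
I(-10)*(-129 + F(H(-1), 13)) = 7*(-129 + (1² - 1*1 - 2*13 + 2*13² + 3*13*1)) = 7*(-129 + (1 - 1 - 26 + 2*169 + 39)) = 7*(-129 + (1 - 1 - 26 + 338 + 39)) = 7*(-129 + 351) = 7*222 = 1554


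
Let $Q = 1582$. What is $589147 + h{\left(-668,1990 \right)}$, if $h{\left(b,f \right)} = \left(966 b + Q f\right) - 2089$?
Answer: $3089950$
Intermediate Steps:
$h{\left(b,f \right)} = -2089 + 966 b + 1582 f$ ($h{\left(b,f \right)} = \left(966 b + 1582 f\right) - 2089 = -2089 + 966 b + 1582 f$)
$589147 + h{\left(-668,1990 \right)} = 589147 + \left(-2089 + 966 \left(-668\right) + 1582 \cdot 1990\right) = 589147 - -2500803 = 589147 + 2500803 = 3089950$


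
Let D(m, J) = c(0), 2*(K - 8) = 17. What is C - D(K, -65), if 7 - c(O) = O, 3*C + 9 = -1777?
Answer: -1807/3 ≈ -602.33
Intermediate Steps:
C = -1786/3 (C = -3 + (⅓)*(-1777) = -3 - 1777/3 = -1786/3 ≈ -595.33)
K = 33/2 (K = 8 + (½)*17 = 8 + 17/2 = 33/2 ≈ 16.500)
c(O) = 7 - O
D(m, J) = 7 (D(m, J) = 7 - 1*0 = 7 + 0 = 7)
C - D(K, -65) = -1786/3 - 1*7 = -1786/3 - 7 = -1807/3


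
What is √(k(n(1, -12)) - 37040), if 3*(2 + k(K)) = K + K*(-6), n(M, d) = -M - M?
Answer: 2*I*√83337/3 ≈ 192.45*I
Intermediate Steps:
n(M, d) = -2*M
k(K) = -2 - 5*K/3 (k(K) = -2 + (K + K*(-6))/3 = -2 + (K - 6*K)/3 = -2 + (-5*K)/3 = -2 - 5*K/3)
√(k(n(1, -12)) - 37040) = √((-2 - (-10)/3) - 37040) = √((-2 - 5/3*(-2)) - 37040) = √((-2 + 10/3) - 37040) = √(4/3 - 37040) = √(-111116/3) = 2*I*√83337/3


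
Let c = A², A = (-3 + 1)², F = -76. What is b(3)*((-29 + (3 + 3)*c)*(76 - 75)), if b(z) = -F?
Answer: 5092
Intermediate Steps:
b(z) = 76 (b(z) = -1*(-76) = 76)
A = 4 (A = (-2)² = 4)
c = 16 (c = 4² = 16)
b(3)*((-29 + (3 + 3)*c)*(76 - 75)) = 76*((-29 + (3 + 3)*16)*(76 - 75)) = 76*((-29 + 6*16)*1) = 76*((-29 + 96)*1) = 76*(67*1) = 76*67 = 5092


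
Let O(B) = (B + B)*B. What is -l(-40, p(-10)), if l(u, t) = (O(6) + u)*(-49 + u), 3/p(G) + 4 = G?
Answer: 2848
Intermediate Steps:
p(G) = 3/(-4 + G)
O(B) = 2*B**2 (O(B) = (2*B)*B = 2*B**2)
l(u, t) = (-49 + u)*(72 + u) (l(u, t) = (2*6**2 + u)*(-49 + u) = (2*36 + u)*(-49 + u) = (72 + u)*(-49 + u) = (-49 + u)*(72 + u))
-l(-40, p(-10)) = -(-3528 + (-40)**2 + 23*(-40)) = -(-3528 + 1600 - 920) = -1*(-2848) = 2848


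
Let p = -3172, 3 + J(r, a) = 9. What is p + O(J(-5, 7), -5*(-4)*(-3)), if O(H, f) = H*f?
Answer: -3532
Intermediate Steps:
J(r, a) = 6 (J(r, a) = -3 + 9 = 6)
p + O(J(-5, 7), -5*(-4)*(-3)) = -3172 + 6*(-5*(-4)*(-3)) = -3172 + 6*(20*(-3)) = -3172 + 6*(-60) = -3172 - 360 = -3532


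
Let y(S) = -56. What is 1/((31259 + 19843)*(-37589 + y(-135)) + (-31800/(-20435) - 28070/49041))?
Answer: -200430567/385575254520147260 ≈ -5.1982e-10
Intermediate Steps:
1/((31259 + 19843)*(-37589 + y(-135)) + (-31800/(-20435) - 28070/49041)) = 1/((31259 + 19843)*(-37589 - 56) + (-31800/(-20435) - 28070/49041)) = 1/(51102*(-37645) + (-31800*(-1/20435) - 28070*1/49041)) = 1/(-1923734790 + (6360/4087 - 28070/49041)) = 1/(-1923734790 + 197178670/200430567) = 1/(-385575254520147260/200430567) = -200430567/385575254520147260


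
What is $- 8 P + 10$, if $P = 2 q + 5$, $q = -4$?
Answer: $34$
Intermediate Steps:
$P = -3$ ($P = 2 \left(-4\right) + 5 = -8 + 5 = -3$)
$- 8 P + 10 = \left(-8\right) \left(-3\right) + 10 = 24 + 10 = 34$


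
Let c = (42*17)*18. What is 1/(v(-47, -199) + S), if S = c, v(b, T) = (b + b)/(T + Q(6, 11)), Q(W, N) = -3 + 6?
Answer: 98/1259543 ≈ 7.7806e-5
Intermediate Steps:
Q(W, N) = 3
v(b, T) = 2*b/(3 + T) (v(b, T) = (b + b)/(T + 3) = (2*b)/(3 + T) = 2*b/(3 + T))
c = 12852 (c = 714*18 = 12852)
S = 12852
1/(v(-47, -199) + S) = 1/(2*(-47)/(3 - 199) + 12852) = 1/(2*(-47)/(-196) + 12852) = 1/(2*(-47)*(-1/196) + 12852) = 1/(47/98 + 12852) = 1/(1259543/98) = 98/1259543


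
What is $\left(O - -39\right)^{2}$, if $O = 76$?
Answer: $13225$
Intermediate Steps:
$\left(O - -39\right)^{2} = \left(76 - -39\right)^{2} = \left(76 + 39\right)^{2} = 115^{2} = 13225$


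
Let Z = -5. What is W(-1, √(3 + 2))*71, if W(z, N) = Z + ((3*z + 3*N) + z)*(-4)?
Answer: 781 - 852*√5 ≈ -1124.1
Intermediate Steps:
W(z, N) = -5 - 16*z - 12*N (W(z, N) = -5 + ((3*z + 3*N) + z)*(-4) = -5 + ((3*N + 3*z) + z)*(-4) = -5 + (3*N + 4*z)*(-4) = -5 + (-16*z - 12*N) = -5 - 16*z - 12*N)
W(-1, √(3 + 2))*71 = (-5 - 16*(-1) - 12*√(3 + 2))*71 = (-5 + 16 - 12*√5)*71 = (11 - 12*√5)*71 = 781 - 852*√5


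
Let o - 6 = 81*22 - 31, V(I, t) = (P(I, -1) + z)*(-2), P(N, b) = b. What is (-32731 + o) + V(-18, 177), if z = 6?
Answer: -30984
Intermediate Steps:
V(I, t) = -10 (V(I, t) = (-1 + 6)*(-2) = 5*(-2) = -10)
o = 1757 (o = 6 + (81*22 - 31) = 6 + (1782 - 31) = 6 + 1751 = 1757)
(-32731 + o) + V(-18, 177) = (-32731 + 1757) - 10 = -30974 - 10 = -30984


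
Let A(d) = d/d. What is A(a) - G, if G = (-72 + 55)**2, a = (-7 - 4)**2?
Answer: -288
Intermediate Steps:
a = 121 (a = (-11)**2 = 121)
A(d) = 1
G = 289 (G = (-17)**2 = 289)
A(a) - G = 1 - 1*289 = 1 - 289 = -288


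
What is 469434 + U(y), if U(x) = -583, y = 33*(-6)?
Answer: 468851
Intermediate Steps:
y = -198
469434 + U(y) = 469434 - 583 = 468851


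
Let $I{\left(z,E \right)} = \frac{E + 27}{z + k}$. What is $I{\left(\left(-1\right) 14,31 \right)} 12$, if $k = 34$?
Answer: $\frac{174}{5} \approx 34.8$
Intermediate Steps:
$I{\left(z,E \right)} = \frac{27 + E}{34 + z}$ ($I{\left(z,E \right)} = \frac{E + 27}{z + 34} = \frac{27 + E}{34 + z}$)
$I{\left(\left(-1\right) 14,31 \right)} 12 = \frac{27 + 31}{34 - 14} \cdot 12 = \frac{1}{34 - 14} \cdot 58 \cdot 12 = \frac{1}{20} \cdot 58 \cdot 12 = \frac{29}{10} \cdot 12 = \frac{174}{5}$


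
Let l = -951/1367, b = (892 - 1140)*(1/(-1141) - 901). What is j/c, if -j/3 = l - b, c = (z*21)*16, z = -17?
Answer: -20501398339/174691664 ≈ -117.36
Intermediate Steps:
b = 254954416/1141 (b = -248*(-1/1141 - 901) = -248*(-1028042/1141) = 254954416/1141 ≈ 2.2345e+5)
l = -951/1367 (l = -951*1/1367 = -951/1367 ≈ -0.69568)
c = -5712 (c = -17*21*16 = -357*16 = -5712)
j = 1045571315289/1559747 (j = -3*(-951/1367 - 1*254954416/1141) = -3*(-951/1367 - 254954416/1141) = -3*(-348523771763/1559747) = 1045571315289/1559747 ≈ 6.7035e+5)
j/c = (1045571315289/1559747)/(-5712) = (1045571315289/1559747)*(-1/5712) = -20501398339/174691664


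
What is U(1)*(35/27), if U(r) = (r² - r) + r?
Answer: 35/27 ≈ 1.2963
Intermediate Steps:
U(r) = r²
U(1)*(35/27) = 1²*(35/27) = 1*(35*(1/27)) = 1*(35/27) = 35/27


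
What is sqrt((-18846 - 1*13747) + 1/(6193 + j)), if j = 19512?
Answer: 2*I*sqrt(5383931940030)/25705 ≈ 180.54*I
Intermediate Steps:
sqrt((-18846 - 1*13747) + 1/(6193 + j)) = sqrt((-18846 - 1*13747) + 1/(6193 + 19512)) = sqrt((-18846 - 13747) + 1/25705) = sqrt(-32593 + 1/25705) = sqrt(-837803064/25705) = 2*I*sqrt(5383931940030)/25705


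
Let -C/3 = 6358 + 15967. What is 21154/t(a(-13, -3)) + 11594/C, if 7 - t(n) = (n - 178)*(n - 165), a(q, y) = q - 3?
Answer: -1823819708/2351291325 ≈ -0.77567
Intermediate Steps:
C = -66975 (C = -3*(6358 + 15967) = -3*22325 = -66975)
a(q, y) = -3 + q
t(n) = 7 - (-178 + n)*(-165 + n) (t(n) = 7 - (n - 178)*(n - 165) = 7 - (-178 + n)*(-165 + n))
21154/t(a(-13, -3)) + 11594/C = 21154/(-29363 - (-3 - 13)² + 343*(-3 - 13)) + 11594/(-66975) = 21154/(-29363 - 1*(-16)² + 343*(-16)) + 11594*(-1/66975) = 21154/(-29363 - 1*256 - 5488) - 11594/66975 = 21154/(-29363 - 256 - 5488) - 11594/66975 = 21154/(-35107) - 11594/66975 = 21154*(-1/35107) - 11594/66975 = -21154/35107 - 11594/66975 = -1823819708/2351291325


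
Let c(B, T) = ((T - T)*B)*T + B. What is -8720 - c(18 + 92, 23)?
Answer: -8830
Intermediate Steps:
c(B, T) = B (c(B, T) = (0*B)*T + B = 0*T + B = 0 + B = B)
-8720 - c(18 + 92, 23) = -8720 - (18 + 92) = -8720 - 1*110 = -8720 - 110 = -8830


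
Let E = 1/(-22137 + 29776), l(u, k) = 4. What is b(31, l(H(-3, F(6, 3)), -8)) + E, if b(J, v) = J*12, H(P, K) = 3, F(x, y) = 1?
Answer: 2841709/7639 ≈ 372.00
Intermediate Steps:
b(J, v) = 12*J
E = 1/7639 ≈ 0.00013091
b(31, l(H(-3, F(6, 3)), -8)) + E = 12*31 + 1/7639 = 372 + 1/7639 = 2841709/7639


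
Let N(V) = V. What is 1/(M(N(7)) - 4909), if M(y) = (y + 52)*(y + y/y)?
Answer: -1/4437 ≈ -0.00022538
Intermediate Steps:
M(y) = (1 + y)*(52 + y) (M(y) = (52 + y)*(y + 1) = (52 + y)*(1 + y) = (1 + y)*(52 + y))
1/(M(N(7)) - 4909) = 1/((52 + 7² + 53*7) - 4909) = 1/((52 + 49 + 371) - 4909) = 1/(472 - 4909) = 1/(-4437) = -1/4437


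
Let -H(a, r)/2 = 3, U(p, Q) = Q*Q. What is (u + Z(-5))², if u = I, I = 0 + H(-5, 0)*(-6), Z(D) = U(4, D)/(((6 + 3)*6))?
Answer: 3876961/2916 ≈ 1329.5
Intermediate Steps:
U(p, Q) = Q²
Z(D) = D²/54 (Z(D) = D²/(((6 + 3)*6)) = D²/((9*6)) = D²/54)
H(a, r) = -6 (H(a, r) = -2*3 = -6)
I = 36 (I = 0 - 6*(-6) = 0 + 36 = 36)
u = 36
(u + Z(-5))² = (36 + (1/54)*(-5)²)² = (36 + (1/54)*25)² = (36 + 25/54)² = (1969/54)² = 3876961/2916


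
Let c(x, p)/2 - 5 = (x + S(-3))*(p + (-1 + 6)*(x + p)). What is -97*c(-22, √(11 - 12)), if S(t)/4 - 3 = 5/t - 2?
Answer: -1582070/3 + 28712*I ≈ -5.2736e+5 + 28712.0*I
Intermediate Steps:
S(t) = 4 + 20/t (S(t) = 12 + 4*(5/t - 2) = 12 + 4*(-2 + 5/t) = 12 + (-8 + 20/t) = 4 + 20/t)
c(x, p) = 10 + 2*(-8/3 + x)*(5*x + 6*p) (c(x, p) = 10 + 2*((x + (4 + 20/(-3)))*(p + (-1 + 6)*(x + p))) = 10 + 2*((x + (4 + 20*(-⅓)))*(p + 5*(p + x))) = 10 + 2*((x + (4 - 20/3))*(p + (5*p + 5*x))) = 10 + 2*((x - 8/3)*(5*x + 6*p)) = 10 + 2*((-8/3 + x)*(5*x + 6*p)) = 10 + 2*(-8/3 + x)*(5*x + 6*p))
-97*c(-22, √(11 - 12)) = -97*(10 - 32*√(11 - 12) + 10*(-22)² - 80/3*(-22) + 12*√(11 - 12)*(-22)) = -97*(10 - 32*I + 10*484 + 1760/3 + 12*√(-1)*(-22)) = -97*(10 - 32*I + 4840 + 1760/3 + 12*I*(-22)) = -97*(10 - 32*I + 4840 + 1760/3 - 264*I) = -97*(16310/3 - 296*I) = -1582070/3 + 28712*I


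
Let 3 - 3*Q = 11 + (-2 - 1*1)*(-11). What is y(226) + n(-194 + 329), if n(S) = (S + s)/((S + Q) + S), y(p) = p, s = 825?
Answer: 176674/769 ≈ 229.75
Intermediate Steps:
Q = -41/3 (Q = 1 - (11 + (-2 - 1*1)*(-11))/3 = 1 - (11 + (-2 - 1)*(-11))/3 = 1 - (11 - 3*(-11))/3 = 1 - (11 + 33)/3 = 1 - ⅓*44 = 1 - 44/3 = -41/3 ≈ -13.667)
n(S) = (825 + S)/(-41/3 + 2*S) (n(S) = (S + 825)/((S - 41/3) + S) = (825 + S)/((-41/3 + S) + S) = (825 + S)/(-41/3 + 2*S))
y(226) + n(-194 + 329) = 226 + 3*(825 + (-194 + 329))/(-41 + 6*(-194 + 329)) = 226 + 3*(825 + 135)/(-41 + 6*135) = 226 + 3*960/(-41 + 810) = 226 + 3*960/769 = 226 + 3*(1/769)*960 = 226 + 2880/769 = 176674/769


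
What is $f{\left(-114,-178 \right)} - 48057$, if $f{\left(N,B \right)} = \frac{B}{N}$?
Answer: $- \frac{2739160}{57} \approx -48055.0$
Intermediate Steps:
$f{\left(-114,-178 \right)} - 48057 = - \frac{178}{-114} - 48057 = \left(-178\right) \left(- \frac{1}{114}\right) - 48057 = \frac{89}{57} - 48057 = - \frac{2739160}{57}$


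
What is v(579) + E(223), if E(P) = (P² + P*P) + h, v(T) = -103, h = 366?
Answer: 99721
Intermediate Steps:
E(P) = 366 + 2*P² (E(P) = (P² + P*P) + 366 = (P² + P²) + 366 = 2*P² + 366 = 366 + 2*P²)
v(579) + E(223) = -103 + (366 + 2*223²) = -103 + (366 + 2*49729) = -103 + (366 + 99458) = -103 + 99824 = 99721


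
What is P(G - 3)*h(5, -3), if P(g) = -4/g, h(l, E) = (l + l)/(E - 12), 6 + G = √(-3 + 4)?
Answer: -⅓ ≈ -0.33333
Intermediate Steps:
G = -5 (G = -6 + √(-3 + 4) = -6 + √1 = -6 + 1 = -5)
h(l, E) = 2*l/(-12 + E) (h(l, E) = (2*l)/(-12 + E) = 2*l/(-12 + E))
P(G - 3)*h(5, -3) = (-4/(-5 - 3))*(2*5/(-12 - 3)) = (-4/(-8))*(2*5/(-15)) = (-4*(-⅛))*(2*5*(-1/15)) = (½)*(-⅔) = -⅓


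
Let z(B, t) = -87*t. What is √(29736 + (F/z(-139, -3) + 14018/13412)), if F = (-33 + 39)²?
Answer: 3*√124962703305314/194474 ≈ 172.44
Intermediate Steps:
F = 36 (F = 6² = 36)
√(29736 + (F/z(-139, -3) + 14018/13412)) = √(29736 + (36/((-87*(-3))) + 14018/13412)) = √(29736 + (36/261 + 14018*(1/13412))) = √(29736 + (36*(1/261) + 7009/6706)) = √(29736 + (4/29 + 7009/6706)) = √(29736 + 230085/194474) = √(5783108949/194474) = 3*√124962703305314/194474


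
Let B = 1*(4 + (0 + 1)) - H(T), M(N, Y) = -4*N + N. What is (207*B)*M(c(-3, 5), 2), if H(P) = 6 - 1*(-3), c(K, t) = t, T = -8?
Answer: 12420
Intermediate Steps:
M(N, Y) = -3*N
H(P) = 9 (H(P) = 6 + 3 = 9)
B = -4 (B = 1*(4 + (0 + 1)) - 1*9 = 1*(4 + 1) - 9 = 1*5 - 9 = 5 - 9 = -4)
(207*B)*M(c(-3, 5), 2) = (207*(-4))*(-3*5) = -828*(-15) = 12420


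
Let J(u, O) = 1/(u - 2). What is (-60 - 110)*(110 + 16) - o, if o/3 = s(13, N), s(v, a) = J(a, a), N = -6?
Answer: -171357/8 ≈ -21420.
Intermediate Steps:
J(u, O) = 1/(-2 + u)
s(v, a) = 1/(-2 + a)
o = -3/8 (o = 3/(-2 - 6) = 3/(-8) = 3*(-⅛) = -3/8 ≈ -0.37500)
(-60 - 110)*(110 + 16) - o = (-60 - 110)*(110 + 16) - 1*(-3/8) = -170*126 + 3/8 = -21420 + 3/8 = -171357/8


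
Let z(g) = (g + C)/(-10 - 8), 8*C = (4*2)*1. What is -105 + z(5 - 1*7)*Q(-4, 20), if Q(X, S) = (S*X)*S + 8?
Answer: -1741/9 ≈ -193.44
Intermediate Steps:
C = 1 (C = ((4*2)*1)/8 = (8*1)/8 = (⅛)*8 = 1)
Q(X, S) = 8 + X*S² (Q(X, S) = X*S² + 8 = 8 + X*S²)
z(g) = -1/18 - g/18 (z(g) = (g + 1)/(-10 - 8) = (1 + g)/(-18) = (1 + g)*(-1/18) = -1/18 - g/18)
-105 + z(5 - 1*7)*Q(-4, 20) = -105 + (-1/18 - (5 - 1*7)/18)*(8 - 4*20²) = -105 + (-1/18 - (5 - 7)/18)*(8 - 4*400) = -105 + (-1/18 - 1/18*(-2))*(8 - 1600) = -105 + (-1/18 + ⅑)*(-1592) = -105 + (1/18)*(-1592) = -105 - 796/9 = -1741/9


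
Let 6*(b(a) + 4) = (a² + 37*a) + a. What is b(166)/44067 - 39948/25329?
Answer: -179725884/124019227 ≈ -1.4492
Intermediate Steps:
b(a) = -4 + a²/6 + 19*a/3 (b(a) = -4 + ((a² + 37*a) + a)/6 = -4 + (a² + 38*a)/6 = -4 + (a²/6 + 19*a/3) = -4 + a²/6 + 19*a/3)
b(166)/44067 - 39948/25329 = (-4 + (⅙)*166² + (19/3)*166)/44067 - 39948/25329 = (-4 + (⅙)*27556 + 3154/3)*(1/44067) - 39948*1/25329 = (-4 + 13778/3 + 3154/3)*(1/44067) - 13316/8443 = 5640*(1/44067) - 13316/8443 = 1880/14689 - 13316/8443 = -179725884/124019227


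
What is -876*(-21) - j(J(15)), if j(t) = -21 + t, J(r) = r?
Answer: 18402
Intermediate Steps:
-876*(-21) - j(J(15)) = -876*(-21) - (-21 + 15) = 18396 - 1*(-6) = 18396 + 6 = 18402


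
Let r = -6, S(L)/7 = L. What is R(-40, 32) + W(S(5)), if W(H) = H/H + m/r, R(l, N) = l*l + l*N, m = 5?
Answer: 1921/6 ≈ 320.17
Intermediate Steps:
S(L) = 7*L
R(l, N) = l**2 + N*l
W(H) = 1/6 (W(H) = H/H + 5/(-6) = 1 + 5*(-1/6) = 1 - 5/6 = 1/6)
R(-40, 32) + W(S(5)) = -40*(32 - 40) + 1/6 = -40*(-8) + 1/6 = 320 + 1/6 = 1921/6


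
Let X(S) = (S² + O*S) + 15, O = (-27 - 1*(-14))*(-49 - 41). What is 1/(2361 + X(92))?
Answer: 1/118480 ≈ 8.4402e-6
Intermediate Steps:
O = 1170 (O = (-27 + 14)*(-90) = -13*(-90) = 1170)
X(S) = 15 + S² + 1170*S (X(S) = (S² + 1170*S) + 15 = 15 + S² + 1170*S)
1/(2361 + X(92)) = 1/(2361 + (15 + 92² + 1170*92)) = 1/(2361 + (15 + 8464 + 107640)) = 1/(2361 + 116119) = 1/118480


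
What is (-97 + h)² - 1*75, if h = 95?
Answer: -71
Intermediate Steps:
(-97 + h)² - 1*75 = (-97 + 95)² - 1*75 = (-2)² - 75 = 4 - 75 = -71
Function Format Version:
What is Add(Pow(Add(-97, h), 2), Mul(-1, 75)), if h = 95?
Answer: -71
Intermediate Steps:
Add(Pow(Add(-97, h), 2), Mul(-1, 75)) = Add(Pow(Add(-97, 95), 2), Mul(-1, 75)) = Add(Pow(-2, 2), -75) = Add(4, -75) = -71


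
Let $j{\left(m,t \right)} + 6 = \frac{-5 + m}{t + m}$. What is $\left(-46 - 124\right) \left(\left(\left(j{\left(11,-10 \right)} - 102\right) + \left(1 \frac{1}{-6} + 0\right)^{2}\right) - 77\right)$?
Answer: $\frac{547655}{18} \approx 30425.0$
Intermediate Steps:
$j{\left(m,t \right)} = -6 + \frac{-5 + m}{m + t}$ ($j{\left(m,t \right)} = -6 + \frac{-5 + m}{t + m} = -6 + \frac{-5 + m}{m + t}$)
$\left(-46 - 124\right) \left(\left(\left(j{\left(11,-10 \right)} - 102\right) + \left(1 \frac{1}{-6} + 0\right)^{2}\right) - 77\right) = \left(-46 - 124\right) \left(\left(\left(\frac{-5 - -60 - 55}{11 - 10} - 102\right) + \left(1 \frac{1}{-6} + 0\right)^{2}\right) - 77\right) = - 170 \left(\left(\left(\frac{-5 + 60 - 55}{1} - 102\right) + \left(1 \left(- \frac{1}{6}\right) + 0\right)^{2}\right) - 77\right) = - 170 \left(\left(\left(1 \cdot 0 - 102\right) + \left(- \frac{1}{6} + 0\right)^{2}\right) - 77\right) = - 170 \left(\left(\left(0 - 102\right) + \left(- \frac{1}{6}\right)^{2}\right) - 77\right) = - 170 \left(\left(-102 + \frac{1}{36}\right) - 77\right) = - 170 \left(- \frac{3671}{36} - 77\right) = \left(-170\right) \left(- \frac{6443}{36}\right) = \frac{547655}{18}$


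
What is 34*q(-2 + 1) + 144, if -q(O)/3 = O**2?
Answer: 42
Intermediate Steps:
q(O) = -3*O**2
34*q(-2 + 1) + 144 = 34*(-3*(-2 + 1)**2) + 144 = 34*(-3*(-1)**2) + 144 = 34*(-3*1) + 144 = 34*(-3) + 144 = -102 + 144 = 42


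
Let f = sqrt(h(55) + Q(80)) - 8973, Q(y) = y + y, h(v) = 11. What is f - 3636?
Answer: -12609 + 3*sqrt(19) ≈ -12596.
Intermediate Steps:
Q(y) = 2*y
f = -8973 + 3*sqrt(19) (f = sqrt(11 + 2*80) - 8973 = sqrt(11 + 160) - 8973 = sqrt(171) - 8973 = 3*sqrt(19) - 8973 = -8973 + 3*sqrt(19) ≈ -8959.9)
f - 3636 = (-8973 + 3*sqrt(19)) - 3636 = -12609 + 3*sqrt(19)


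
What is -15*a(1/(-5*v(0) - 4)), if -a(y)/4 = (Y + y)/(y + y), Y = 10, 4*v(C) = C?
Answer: -1170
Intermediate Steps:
v(C) = C/4
a(y) = -2*(10 + y)/y (a(y) = -4*(10 + y)/(y + y) = -4*(10 + y)/(2*y) = -4*(10 + y)*1/(2*y) = -2*(10 + y)/y)
-15*a(1/(-5*v(0) - 4)) = -15*(-2 - 20/(1/(-5*0/4 - 4))) = -15*(-2 - 20/(1/(-5*0 - 4))) = -15*(-2 - 20/(1/(0 - 4))) = -15*(-2 - 20/(1/(-4))) = -15*(-2 - 20/(-¼)) = -15*(-2 - 20*(-4)) = -15*(-2 + 80) = -15*78 = -1170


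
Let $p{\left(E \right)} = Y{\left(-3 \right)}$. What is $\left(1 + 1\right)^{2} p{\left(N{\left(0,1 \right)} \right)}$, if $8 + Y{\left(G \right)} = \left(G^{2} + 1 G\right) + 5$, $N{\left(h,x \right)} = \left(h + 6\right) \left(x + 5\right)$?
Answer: $12$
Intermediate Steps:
$N{\left(h,x \right)} = \left(5 + x\right) \left(6 + h\right)$ ($N{\left(h,x \right)} = \left(6 + h\right) \left(5 + x\right) = \left(5 + x\right) \left(6 + h\right)$)
$Y{\left(G \right)} = -3 + G + G^{2}$ ($Y{\left(G \right)} = -8 + \left(\left(G^{2} + 1 G\right) + 5\right) = -8 + \left(\left(G^{2} + G\right) + 5\right) = -8 + \left(\left(G + G^{2}\right) + 5\right) = -8 + \left(5 + G + G^{2}\right) = -3 + G + G^{2}$)
$p{\left(E \right)} = 3$ ($p{\left(E \right)} = -3 - 3 + \left(-3\right)^{2} = -3 - 3 + 9 = 3$)
$\left(1 + 1\right)^{2} p{\left(N{\left(0,1 \right)} \right)} = \left(1 + 1\right)^{2} \cdot 3 = 2^{2} \cdot 3 = 4 \cdot 3 = 12$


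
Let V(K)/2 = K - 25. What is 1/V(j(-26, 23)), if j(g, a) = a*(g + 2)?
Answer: -1/1154 ≈ -0.00086655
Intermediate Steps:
j(g, a) = a*(2 + g)
V(K) = -50 + 2*K (V(K) = 2*(K - 25) = 2*(-25 + K) = -50 + 2*K)
1/V(j(-26, 23)) = 1/(-50 + 2*(23*(2 - 26))) = 1/(-50 + 2*(23*(-24))) = 1/(-50 + 2*(-552)) = 1/(-50 - 1104) = 1/(-1154) = -1/1154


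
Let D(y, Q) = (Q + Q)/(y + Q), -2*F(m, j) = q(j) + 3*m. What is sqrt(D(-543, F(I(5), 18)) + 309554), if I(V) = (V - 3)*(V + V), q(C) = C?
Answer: sqrt(2912594847)/97 ≈ 556.38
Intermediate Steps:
I(V) = 2*V*(-3 + V) (I(V) = (-3 + V)*(2*V) = 2*V*(-3 + V))
F(m, j) = -3*m/2 - j/2 (F(m, j) = -(j + 3*m)/2 = -3*m/2 - j/2)
D(y, Q) = 2*Q/(Q + y) (D(y, Q) = (2*Q)/(Q + y) = 2*Q/(Q + y))
sqrt(D(-543, F(I(5), 18)) + 309554) = sqrt(2*(-3*5*(-3 + 5) - 1/2*18)/((-3*5*(-3 + 5) - 1/2*18) - 543) + 309554) = sqrt(2*(-3*5*2 - 9)/((-3*5*2 - 9) - 543) + 309554) = sqrt(2*(-3/2*20 - 9)/((-3/2*20 - 9) - 543) + 309554) = sqrt(2*(-30 - 9)/((-30 - 9) - 543) + 309554) = sqrt(2*(-39)/(-39 - 543) + 309554) = sqrt(2*(-39)/(-582) + 309554) = sqrt(2*(-39)*(-1/582) + 309554) = sqrt(13/97 + 309554) = sqrt(30026751/97) = sqrt(2912594847)/97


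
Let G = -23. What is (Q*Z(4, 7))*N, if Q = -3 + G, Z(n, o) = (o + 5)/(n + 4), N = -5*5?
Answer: 975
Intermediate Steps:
N = -25
Z(n, o) = (5 + o)/(4 + n)
Q = -26 (Q = -3 - 23 = -26)
(Q*Z(4, 7))*N = -26*(5 + 7)/(4 + 4)*(-25) = -26*12/8*(-25) = -13*12/4*(-25) = -26*3/2*(-25) = -39*(-25) = 975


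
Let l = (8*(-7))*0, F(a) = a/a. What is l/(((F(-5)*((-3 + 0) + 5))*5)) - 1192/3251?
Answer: -1192/3251 ≈ -0.36666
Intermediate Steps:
F(a) = 1
l = 0 (l = -56*0 = 0)
l/(((F(-5)*((-3 + 0) + 5))*5)) - 1192/3251 = 0/(((1*((-3 + 0) + 5))*5)) - 1192/3251 = 0/(((1*(-3 + 5))*5)) - 1192*1/3251 = 0/(((1*2)*5)) - 1192/3251 = 0/((2*5)) - 1192/3251 = 0/10 - 1192/3251 = 0*(1/10) - 1192/3251 = 0 - 1192/3251 = -1192/3251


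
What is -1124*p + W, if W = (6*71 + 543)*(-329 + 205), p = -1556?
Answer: 1628788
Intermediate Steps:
W = -120156 (W = (426 + 543)*(-124) = 969*(-124) = -120156)
-1124*p + W = -1124*(-1556) - 120156 = 1748944 - 120156 = 1628788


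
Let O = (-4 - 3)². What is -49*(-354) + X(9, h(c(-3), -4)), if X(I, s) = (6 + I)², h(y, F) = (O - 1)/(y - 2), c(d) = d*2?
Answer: 17571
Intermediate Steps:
c(d) = 2*d
O = 49 (O = (-7)² = 49)
h(y, F) = 48/(-2 + y) (h(y, F) = (49 - 1)/(y - 2) = 48/(-2 + y))
-49*(-354) + X(9, h(c(-3), -4)) = -49*(-354) + (6 + 9)² = 17346 + 15² = 17346 + 225 = 17571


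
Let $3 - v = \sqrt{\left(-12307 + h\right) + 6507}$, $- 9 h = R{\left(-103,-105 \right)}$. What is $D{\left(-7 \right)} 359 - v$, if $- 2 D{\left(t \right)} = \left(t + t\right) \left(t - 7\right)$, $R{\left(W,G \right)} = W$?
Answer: $-35185 + \frac{i \sqrt{52097}}{3} \approx -35185.0 + 76.083 i$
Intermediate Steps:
$h = \frac{103}{9}$ ($h = \left(- \frac{1}{9}\right) \left(-103\right) = \frac{103}{9} \approx 11.444$)
$D{\left(t \right)} = - t \left(-7 + t\right)$ ($D{\left(t \right)} = - \frac{\left(t + t\right) \left(t - 7\right)}{2} = - \frac{2 t \left(-7 + t\right)}{2} = - t \left(-7 + t\right)$)
$v = 3 - \frac{i \sqrt{52097}}{3}$ ($v = 3 - \sqrt{\left(-12307 + \frac{103}{9}\right) + 6507} = 3 - \sqrt{- \frac{110660}{9} + 6507} = 3 - \sqrt{- \frac{52097}{9}} = 3 - \frac{i \sqrt{52097}}{3} \approx 3.0 - 76.083 i$)
$D{\left(-7 \right)} 359 - v = - 7 \left(7 - -7\right) 359 - \left(3 - \frac{i \sqrt{52097}}{3}\right) = - 7 \left(7 + 7\right) 359 - \left(3 - \frac{i \sqrt{52097}}{3}\right) = \left(-7\right) 14 \cdot 359 - \left(3 - \frac{i \sqrt{52097}}{3}\right) = \left(-98\right) 359 - \left(3 - \frac{i \sqrt{52097}}{3}\right) = -35182 - \left(3 - \frac{i \sqrt{52097}}{3}\right) = -35185 + \frac{i \sqrt{52097}}{3}$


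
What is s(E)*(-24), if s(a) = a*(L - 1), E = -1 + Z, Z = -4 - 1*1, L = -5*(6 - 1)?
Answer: -3744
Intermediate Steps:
L = -25 (L = -5*5 = -25)
Z = -5 (Z = -4 - 1 = -5)
E = -6 (E = -1 - 5 = -6)
s(a) = -26*a (s(a) = a*(-25 - 1) = a*(-26) = -26*a)
s(E)*(-24) = -26*(-6)*(-24) = 156*(-24) = -3744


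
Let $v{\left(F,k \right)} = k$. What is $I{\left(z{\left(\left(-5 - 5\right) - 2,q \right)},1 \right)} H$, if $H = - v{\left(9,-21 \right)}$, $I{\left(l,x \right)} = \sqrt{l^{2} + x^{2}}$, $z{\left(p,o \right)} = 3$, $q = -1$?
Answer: $21 \sqrt{10} \approx 66.408$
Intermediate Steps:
$H = 21$ ($H = \left(-1\right) \left(-21\right) = 21$)
$I{\left(z{\left(\left(-5 - 5\right) - 2,q \right)},1 \right)} H = \sqrt{3^{2} + 1^{2}} \cdot 21 = \sqrt{9 + 1} \cdot 21 = \sqrt{10} \cdot 21 = 21 \sqrt{10}$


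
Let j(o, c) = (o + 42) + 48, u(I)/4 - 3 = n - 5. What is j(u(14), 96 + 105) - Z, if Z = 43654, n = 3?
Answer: -43560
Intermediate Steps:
u(I) = 4 (u(I) = 12 + 4*(3 - 5) = 12 + 4*(-2) = 12 - 8 = 4)
j(o, c) = 90 + o (j(o, c) = (42 + o) + 48 = 90 + o)
j(u(14), 96 + 105) - Z = (90 + 4) - 1*43654 = 94 - 43654 = -43560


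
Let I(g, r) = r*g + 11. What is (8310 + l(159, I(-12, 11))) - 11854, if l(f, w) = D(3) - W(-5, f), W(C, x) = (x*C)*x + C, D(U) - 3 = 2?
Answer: 122871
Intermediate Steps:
I(g, r) = 11 + g*r (I(g, r) = g*r + 11 = 11 + g*r)
D(U) = 5 (D(U) = 3 + 2 = 5)
W(C, x) = C + C*x**2 (W(C, x) = (C*x)*x + C = C*x**2 + C = C + C*x**2)
l(f, w) = 10 + 5*f**2 (l(f, w) = 5 - (-5)*(1 + f**2) = 5 - (-5 - 5*f**2) = 5 + (5 + 5*f**2) = 10 + 5*f**2)
(8310 + l(159, I(-12, 11))) - 11854 = (8310 + (10 + 5*159**2)) - 11854 = (8310 + (10 + 5*25281)) - 11854 = (8310 + (10 + 126405)) - 11854 = (8310 + 126415) - 11854 = 134725 - 11854 = 122871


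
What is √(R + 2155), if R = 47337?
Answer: 2*√12373 ≈ 222.47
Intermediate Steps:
√(R + 2155) = √(47337 + 2155) = √49492 = 2*√12373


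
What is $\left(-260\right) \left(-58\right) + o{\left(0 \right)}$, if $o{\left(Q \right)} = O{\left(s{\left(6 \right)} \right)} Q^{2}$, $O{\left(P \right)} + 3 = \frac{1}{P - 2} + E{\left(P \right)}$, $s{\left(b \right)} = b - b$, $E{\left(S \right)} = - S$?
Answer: $15080$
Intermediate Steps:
$s{\left(b \right)} = 0$
$O{\left(P \right)} = -3 + \frac{1}{-2 + P} - P$ ($O{\left(P \right)} = -3 - \left(P - \frac{1}{P - 2}\right) = -3 - \left(P - \frac{1}{-2 + P}\right) = -3 + \frac{1}{-2 + P} - P$)
$o{\left(Q \right)} = - \frac{7 Q^{2}}{2}$ ($o{\left(Q \right)} = \frac{7 - 0 - 0^{2}}{-2 + 0} Q^{2} = \frac{7 + 0 - 0}{-2} Q^{2} = - \frac{7 + 0 + 0}{2} Q^{2} = \left(- \frac{1}{2}\right) 7 Q^{2} = - \frac{7 Q^{2}}{2}$)
$\left(-260\right) \left(-58\right) + o{\left(0 \right)} = \left(-260\right) \left(-58\right) - \frac{7 \cdot 0^{2}}{2} = 15080 - 0 = 15080 + 0 = 15080$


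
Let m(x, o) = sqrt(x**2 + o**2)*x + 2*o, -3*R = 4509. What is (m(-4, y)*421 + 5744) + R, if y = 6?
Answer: 9293 - 3368*sqrt(13) ≈ -2850.5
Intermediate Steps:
R = -1503 (R = -1/3*4509 = -1503)
m(x, o) = 2*o + x*sqrt(o**2 + x**2) (m(x, o) = sqrt(o**2 + x**2)*x + 2*o = x*sqrt(o**2 + x**2) + 2*o = 2*o + x*sqrt(o**2 + x**2))
(m(-4, y)*421 + 5744) + R = ((2*6 - 4*sqrt(6**2 + (-4)**2))*421 + 5744) - 1503 = ((12 - 4*sqrt(36 + 16))*421 + 5744) - 1503 = ((12 - 8*sqrt(13))*421 + 5744) - 1503 = ((5052 - 3368*sqrt(13)) + 5744) - 1503 = (10796 - 3368*sqrt(13)) - 1503 = 9293 - 3368*sqrt(13)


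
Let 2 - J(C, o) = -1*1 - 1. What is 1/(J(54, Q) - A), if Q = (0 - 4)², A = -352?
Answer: 1/356 ≈ 0.0028090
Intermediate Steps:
Q = 16 (Q = (-4)² = 16)
J(C, o) = 4 (J(C, o) = 2 - (-1*1 - 1) = 2 - (-1 - 1) = 2 - 1*(-2) = 2 + 2 = 4)
1/(J(54, Q) - A) = 1/(4 - 1*(-352)) = 1/(4 + 352) = 1/356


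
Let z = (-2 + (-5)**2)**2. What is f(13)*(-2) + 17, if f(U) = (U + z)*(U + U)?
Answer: -28167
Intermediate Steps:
z = 529 (z = (-2 + 25)**2 = 23**2 = 529)
f(U) = 2*U*(529 + U) (f(U) = (U + 529)*(U + U) = (529 + U)*(2*U) = 2*U*(529 + U))
f(13)*(-2) + 17 = (2*13*(529 + 13))*(-2) + 17 = (2*13*542)*(-2) + 17 = 14092*(-2) + 17 = -28184 + 17 = -28167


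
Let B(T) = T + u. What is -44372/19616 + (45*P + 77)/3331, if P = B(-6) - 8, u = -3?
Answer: -40324735/16335224 ≈ -2.4686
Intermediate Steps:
B(T) = -3 + T (B(T) = T - 3 = -3 + T)
P = -17 (P = (-3 - 6) - 8 = -9 - 8 = -17)
-44372/19616 + (45*P + 77)/3331 = -44372/19616 + (45*(-17) + 77)/3331 = -44372*1/19616 + (-765 + 77)*(1/3331) = -11093/4904 - 688*1/3331 = -11093/4904 - 688/3331 = -40324735/16335224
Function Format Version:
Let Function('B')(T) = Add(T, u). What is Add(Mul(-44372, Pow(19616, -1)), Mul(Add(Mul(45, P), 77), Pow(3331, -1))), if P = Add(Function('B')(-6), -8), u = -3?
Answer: Rational(-40324735, 16335224) ≈ -2.4686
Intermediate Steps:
Function('B')(T) = Add(-3, T) (Function('B')(T) = Add(T, -3) = Add(-3, T))
P = -17 (P = Add(Add(-3, -6), -8) = Add(-9, -8) = -17)
Add(Mul(-44372, Pow(19616, -1)), Mul(Add(Mul(45, P), 77), Pow(3331, -1))) = Add(Mul(-44372, Pow(19616, -1)), Mul(Add(Mul(45, -17), 77), Pow(3331, -1))) = Add(Mul(-44372, Rational(1, 19616)), Mul(Add(-765, 77), Rational(1, 3331))) = Add(Rational(-11093, 4904), Mul(-688, Rational(1, 3331))) = Add(Rational(-11093, 4904), Rational(-688, 3331)) = Rational(-40324735, 16335224)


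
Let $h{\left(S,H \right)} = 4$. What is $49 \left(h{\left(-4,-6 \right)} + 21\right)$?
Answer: $1225$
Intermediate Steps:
$49 \left(h{\left(-4,-6 \right)} + 21\right) = 49 \left(4 + 21\right) = 49 \cdot 25 = 1225$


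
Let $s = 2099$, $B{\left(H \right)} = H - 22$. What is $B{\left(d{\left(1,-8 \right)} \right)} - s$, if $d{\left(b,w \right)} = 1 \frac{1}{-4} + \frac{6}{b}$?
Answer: $- \frac{8461}{4} \approx -2115.3$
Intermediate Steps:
$d{\left(b,w \right)} = - \frac{1}{4} + \frac{6}{b}$ ($d{\left(b,w \right)} = 1 \left(- \frac{1}{4}\right) + \frac{6}{b} = - \frac{1}{4} + \frac{6}{b}$)
$B{\left(H \right)} = -22 + H$
$B{\left(d{\left(1,-8 \right)} \right)} - s = \left(-22 + \frac{24 - 1}{4 \cdot 1}\right) - 2099 = \left(-22 + \frac{1}{4} \cdot 1 \left(24 - 1\right)\right) - 2099 = \left(-22 + \frac{1}{4} \cdot 1 \cdot 23\right) - 2099 = \left(-22 + \frac{23}{4}\right) - 2099 = - \frac{65}{4} - 2099 = - \frac{8461}{4}$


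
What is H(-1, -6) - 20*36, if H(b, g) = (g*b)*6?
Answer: -684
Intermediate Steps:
H(b, g) = 6*b*g (H(b, g) = (b*g)*6 = 6*b*g)
H(-1, -6) - 20*36 = 6*(-1)*(-6) - 20*36 = 36 - 720 = -684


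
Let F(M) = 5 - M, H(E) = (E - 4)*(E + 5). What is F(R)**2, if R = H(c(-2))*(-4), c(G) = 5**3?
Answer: 3959555625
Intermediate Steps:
c(G) = 125
H(E) = (-4 + E)*(5 + E)
R = -62920 (R = (-20 + 125 + 125**2)*(-4) = (-20 + 125 + 15625)*(-4) = 15730*(-4) = -62920)
F(R)**2 = (5 - 1*(-62920))**2 = (5 + 62920)**2 = 62925**2 = 3959555625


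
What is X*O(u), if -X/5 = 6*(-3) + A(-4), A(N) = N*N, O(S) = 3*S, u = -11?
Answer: -330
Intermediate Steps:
A(N) = N**2
X = 10 (X = -5*(6*(-3) + (-4)**2) = -5*(-18 + 16) = -5*(-2) = 10)
X*O(u) = 10*(3*(-11)) = 10*(-33) = -330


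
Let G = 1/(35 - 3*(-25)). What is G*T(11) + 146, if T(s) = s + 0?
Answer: 1461/10 ≈ 146.10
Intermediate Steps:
G = 1/110 (G = 1/(35 + 75) = 1/110 ≈ 0.0090909)
T(s) = s
G*T(11) + 146 = (1/110)*11 + 146 = ⅒ + 146 = 1461/10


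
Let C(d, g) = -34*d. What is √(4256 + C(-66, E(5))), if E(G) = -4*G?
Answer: 10*√65 ≈ 80.623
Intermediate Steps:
√(4256 + C(-66, E(5))) = √(4256 - 34*(-66)) = √(4256 + 2244) = √6500 = 10*√65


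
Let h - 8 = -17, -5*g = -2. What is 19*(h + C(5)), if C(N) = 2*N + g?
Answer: 133/5 ≈ 26.600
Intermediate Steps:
g = ⅖ (g = -⅕*(-2) = ⅖ ≈ 0.40000)
h = -9 (h = 8 - 17 = -9)
C(N) = ⅖ + 2*N (C(N) = 2*N + ⅖ = ⅖ + 2*N)
19*(h + C(5)) = 19*(-9 + (⅖ + 2*5)) = 19*(-9 + (⅖ + 10)) = 19*(-9 + 52/5) = 19*(7/5) = 133/5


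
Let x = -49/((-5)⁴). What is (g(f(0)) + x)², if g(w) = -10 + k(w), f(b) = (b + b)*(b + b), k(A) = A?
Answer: 39677401/390625 ≈ 101.57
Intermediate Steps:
f(b) = 4*b² (f(b) = (2*b)*(2*b) = 4*b²)
g(w) = -10 + w
x = -49/625 ≈ -0.078400
(g(f(0)) + x)² = ((-10 + 4*0²) - 49/625)² = ((-10 + 4*0) - 49/625)² = ((-10 + 0) - 49/625)² = (-10 - 49/625)² = (-6299/625)² = 39677401/390625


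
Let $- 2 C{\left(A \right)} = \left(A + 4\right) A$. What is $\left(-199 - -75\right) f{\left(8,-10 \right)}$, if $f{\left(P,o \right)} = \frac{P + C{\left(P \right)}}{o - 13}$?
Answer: $- \frac{4960}{23} \approx -215.65$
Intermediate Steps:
$C{\left(A \right)} = - \frac{A \left(4 + A\right)}{2}$ ($C{\left(A \right)} = - \frac{\left(A + 4\right) A}{2} = - \frac{\left(4 + A\right) A}{2} = - \frac{A \left(4 + A\right)}{2}$)
$f{\left(P,o \right)} = \frac{P - \frac{P \left(4 + P\right)}{2}}{-13 + o}$ ($f{\left(P,o \right)} = \frac{P - \frac{P \left(4 + P\right)}{2}}{o - 13} = \frac{P - \frac{P \left(4 + P\right)}{2}}{-13 + o}$)
$\left(-199 - -75\right) f{\left(8,-10 \right)} = \left(-199 - -75\right) \frac{1}{2} \cdot 8 \frac{1}{-13 - 10} \left(-2 - 8\right) = \left(-199 + 75\right) \frac{1}{2} \cdot 8 \frac{1}{-23} \left(-2 - 8\right) = - 124 \cdot \frac{1}{2} \cdot 8 \left(- \frac{1}{23}\right) \left(-10\right) = \left(-124\right) \frac{40}{23} = - \frac{4960}{23}$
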